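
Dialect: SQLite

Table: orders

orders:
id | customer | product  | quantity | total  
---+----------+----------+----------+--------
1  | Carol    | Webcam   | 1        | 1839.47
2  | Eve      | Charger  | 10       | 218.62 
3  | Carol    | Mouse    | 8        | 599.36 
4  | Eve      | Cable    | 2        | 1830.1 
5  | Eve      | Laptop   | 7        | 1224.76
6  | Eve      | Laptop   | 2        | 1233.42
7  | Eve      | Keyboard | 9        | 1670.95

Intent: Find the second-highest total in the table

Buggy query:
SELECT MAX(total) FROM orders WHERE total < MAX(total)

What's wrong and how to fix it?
Bug: The inner MAX is an aggregate inside WHERE, which is not allowed

Fix: Put the inner MAX in a scalar subquery

Corrected query:
SELECT MAX(total) FROM orders WHERE total < (SELECT MAX(total) FROM orders)

Result:
MAX(total)
----------
1830.1    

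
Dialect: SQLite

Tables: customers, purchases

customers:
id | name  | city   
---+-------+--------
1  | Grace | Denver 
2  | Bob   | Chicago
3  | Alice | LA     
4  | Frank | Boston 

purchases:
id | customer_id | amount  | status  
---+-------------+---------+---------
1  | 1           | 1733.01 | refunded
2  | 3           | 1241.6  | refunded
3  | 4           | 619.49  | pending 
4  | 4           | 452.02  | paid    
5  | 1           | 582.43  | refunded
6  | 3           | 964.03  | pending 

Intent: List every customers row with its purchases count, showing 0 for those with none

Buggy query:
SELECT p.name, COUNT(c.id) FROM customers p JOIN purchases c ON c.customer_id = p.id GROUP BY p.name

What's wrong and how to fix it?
Bug: An inner join excludes parents with zero children

Fix: Switch to LEFT JOIN to retain unmatched parent rows

Corrected query:
SELECT p.name, COUNT(c.id) FROM customers p LEFT JOIN purchases c ON c.customer_id = p.id GROUP BY p.name

Result:
name  | COUNT(c.id)
------+------------
Alice | 2          
Bob   | 0          
Frank | 2          
Grace | 2          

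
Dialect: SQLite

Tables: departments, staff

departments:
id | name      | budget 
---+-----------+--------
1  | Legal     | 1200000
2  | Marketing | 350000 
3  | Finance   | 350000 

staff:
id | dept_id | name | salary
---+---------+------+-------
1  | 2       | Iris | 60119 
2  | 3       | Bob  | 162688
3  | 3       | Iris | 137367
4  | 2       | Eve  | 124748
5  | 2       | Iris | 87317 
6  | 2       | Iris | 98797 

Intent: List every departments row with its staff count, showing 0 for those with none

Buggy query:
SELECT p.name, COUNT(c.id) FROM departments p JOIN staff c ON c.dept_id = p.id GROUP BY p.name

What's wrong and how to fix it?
Bug: INNER JOIN drops departments rows that have no matching staff rows

Fix: Use LEFT JOIN so parents without children still appear (COUNT(c.id) gives 0)

Corrected query:
SELECT p.name, COUNT(c.id) FROM departments p LEFT JOIN staff c ON c.dept_id = p.id GROUP BY p.name

Result:
name      | COUNT(c.id)
----------+------------
Finance   | 2          
Legal     | 0          
Marketing | 4          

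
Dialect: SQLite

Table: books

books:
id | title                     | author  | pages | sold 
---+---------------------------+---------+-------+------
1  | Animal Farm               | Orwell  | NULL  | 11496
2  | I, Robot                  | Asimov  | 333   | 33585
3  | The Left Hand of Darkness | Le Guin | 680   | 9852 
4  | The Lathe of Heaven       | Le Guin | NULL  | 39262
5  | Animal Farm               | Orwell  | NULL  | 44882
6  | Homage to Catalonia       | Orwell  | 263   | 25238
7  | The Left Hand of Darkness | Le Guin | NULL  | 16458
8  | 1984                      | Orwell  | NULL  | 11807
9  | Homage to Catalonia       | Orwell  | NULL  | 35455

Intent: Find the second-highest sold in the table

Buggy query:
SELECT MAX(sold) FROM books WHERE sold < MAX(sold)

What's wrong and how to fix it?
Bug: The inner MAX is an aggregate inside WHERE, which is not allowed

Fix: Compute the overall MAX in a subquery, then take MAX of rows below it

Corrected query:
SELECT MAX(sold) FROM books WHERE sold < (SELECT MAX(sold) FROM books)

Result:
MAX(sold)
---------
39262    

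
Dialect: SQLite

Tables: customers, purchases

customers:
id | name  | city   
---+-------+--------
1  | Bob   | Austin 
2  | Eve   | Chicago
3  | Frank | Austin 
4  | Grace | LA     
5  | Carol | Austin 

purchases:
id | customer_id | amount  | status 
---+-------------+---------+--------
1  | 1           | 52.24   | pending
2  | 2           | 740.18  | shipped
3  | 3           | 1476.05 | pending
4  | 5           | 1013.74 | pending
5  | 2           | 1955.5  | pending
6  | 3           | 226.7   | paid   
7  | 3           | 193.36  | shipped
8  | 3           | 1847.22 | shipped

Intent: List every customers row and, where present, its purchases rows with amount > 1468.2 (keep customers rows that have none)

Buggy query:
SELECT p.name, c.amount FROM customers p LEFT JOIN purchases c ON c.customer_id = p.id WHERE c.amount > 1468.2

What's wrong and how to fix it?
Bug: Filtering c.amount in WHERE discards the NULL rows produced by LEFT JOIN, turning it into an inner join

Fix: Move the right-table condition into the ON clause so unmatched parents are kept

Corrected query:
SELECT p.name, c.amount FROM customers p LEFT JOIN purchases c ON c.customer_id = p.id AND c.amount > 1468.2

Result:
name  | amount 
------+--------
Bob   | NULL   
Eve   | 1955.5 
Frank | 1476.05
Frank | 1847.22
Grace | NULL   
Carol | NULL   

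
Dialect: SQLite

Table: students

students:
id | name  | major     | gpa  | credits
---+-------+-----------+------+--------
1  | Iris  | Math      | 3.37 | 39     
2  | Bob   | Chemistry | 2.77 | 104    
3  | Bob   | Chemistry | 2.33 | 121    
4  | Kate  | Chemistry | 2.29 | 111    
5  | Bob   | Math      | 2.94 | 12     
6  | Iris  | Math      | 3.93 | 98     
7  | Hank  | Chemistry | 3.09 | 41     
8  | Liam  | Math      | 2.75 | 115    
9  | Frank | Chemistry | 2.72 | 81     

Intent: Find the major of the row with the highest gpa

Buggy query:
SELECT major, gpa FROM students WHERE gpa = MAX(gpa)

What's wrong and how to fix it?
Bug: WHERE is evaluated per row; an aggregate over the whole table isn't defined there

Fix: Wrap MAX in a scalar subquery so WHERE compares against a single value

Corrected query:
SELECT major, gpa FROM students WHERE gpa = (SELECT MAX(gpa) FROM students)

Result:
major | gpa 
------+-----
Math  | 3.93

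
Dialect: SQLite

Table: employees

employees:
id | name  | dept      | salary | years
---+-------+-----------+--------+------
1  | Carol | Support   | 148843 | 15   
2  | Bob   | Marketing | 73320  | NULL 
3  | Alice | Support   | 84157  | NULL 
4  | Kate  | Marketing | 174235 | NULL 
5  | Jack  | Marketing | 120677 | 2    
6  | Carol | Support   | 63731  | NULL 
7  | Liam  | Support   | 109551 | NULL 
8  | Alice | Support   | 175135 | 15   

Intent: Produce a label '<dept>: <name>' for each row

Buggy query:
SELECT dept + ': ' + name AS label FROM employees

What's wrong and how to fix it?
Bug: '+' is numeric addition; on text columns SQLite converts them to 0 instead of concatenating

Fix: Use the || operator for string concatenation

Corrected query:
SELECT dept || ': ' || name AS label FROM employees

Result:
label          
---------------
Support: Carol 
Marketing: Bob 
Support: Alice 
Marketing: Kate
Marketing: Jack
Support: Carol 
Support: Liam  
Support: Alice 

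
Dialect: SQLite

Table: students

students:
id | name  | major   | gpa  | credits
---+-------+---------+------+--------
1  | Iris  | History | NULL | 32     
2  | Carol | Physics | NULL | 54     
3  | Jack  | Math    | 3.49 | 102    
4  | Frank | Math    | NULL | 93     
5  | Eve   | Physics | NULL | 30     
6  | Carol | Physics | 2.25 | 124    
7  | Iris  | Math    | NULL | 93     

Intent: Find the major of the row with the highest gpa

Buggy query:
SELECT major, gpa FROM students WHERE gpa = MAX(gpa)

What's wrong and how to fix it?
Bug: MAX(gpa) is an aggregate and cannot be used directly in WHERE

Fix: Wrap MAX in a scalar subquery so WHERE compares against a single value

Corrected query:
SELECT major, gpa FROM students WHERE gpa = (SELECT MAX(gpa) FROM students)

Result:
major | gpa 
------+-----
Math  | 3.49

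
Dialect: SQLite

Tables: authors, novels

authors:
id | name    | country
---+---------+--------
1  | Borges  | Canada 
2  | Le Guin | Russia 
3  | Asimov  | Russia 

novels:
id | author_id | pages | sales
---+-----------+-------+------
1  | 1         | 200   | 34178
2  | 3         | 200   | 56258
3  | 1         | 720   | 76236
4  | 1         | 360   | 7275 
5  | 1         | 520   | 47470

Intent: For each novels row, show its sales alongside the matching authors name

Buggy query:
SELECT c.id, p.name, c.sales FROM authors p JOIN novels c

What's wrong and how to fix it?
Bug: JOIN with no ON clause produces a cartesian product; every novels row pairs with every authors row

Fix: Add ON c.author_id = p.id to the JOIN

Corrected query:
SELECT c.id, p.name, c.sales FROM authors p JOIN novels c ON c.author_id = p.id

Result:
id | name   | sales
---+--------+------
1  | Borges | 34178
2  | Asimov | 56258
3  | Borges | 76236
4  | Borges | 7275 
5  | Borges | 47470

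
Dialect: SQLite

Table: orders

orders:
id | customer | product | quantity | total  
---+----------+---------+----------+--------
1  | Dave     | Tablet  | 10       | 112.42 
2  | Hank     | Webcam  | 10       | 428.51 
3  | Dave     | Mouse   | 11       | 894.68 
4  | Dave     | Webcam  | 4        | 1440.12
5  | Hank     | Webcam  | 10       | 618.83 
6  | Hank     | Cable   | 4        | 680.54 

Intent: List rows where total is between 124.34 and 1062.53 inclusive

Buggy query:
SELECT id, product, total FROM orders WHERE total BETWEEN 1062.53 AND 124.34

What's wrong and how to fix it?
Bug: BETWEEN expects the lower bound first; with 1062.53 AND 124.34 the range is empty

Fix: Swap the bounds so the smaller value comes first

Corrected query:
SELECT id, product, total FROM orders WHERE total BETWEEN 124.34 AND 1062.53

Result:
id | product | total 
---+---------+-------
2  | Webcam  | 428.51
3  | Mouse   | 894.68
5  | Webcam  | 618.83
6  | Cable   | 680.54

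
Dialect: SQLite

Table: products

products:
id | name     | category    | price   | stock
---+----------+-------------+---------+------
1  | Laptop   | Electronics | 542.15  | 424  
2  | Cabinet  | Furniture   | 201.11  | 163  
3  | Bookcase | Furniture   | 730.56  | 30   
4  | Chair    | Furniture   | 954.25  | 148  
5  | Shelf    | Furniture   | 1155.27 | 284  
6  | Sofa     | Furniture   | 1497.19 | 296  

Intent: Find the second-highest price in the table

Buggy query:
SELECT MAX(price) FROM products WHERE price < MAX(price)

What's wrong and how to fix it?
Bug: The inner MAX is an aggregate inside WHERE, which is not allowed

Fix: Compute the overall MAX in a subquery, then take MAX of rows below it

Corrected query:
SELECT MAX(price) FROM products WHERE price < (SELECT MAX(price) FROM products)

Result:
MAX(price)
----------
1155.27   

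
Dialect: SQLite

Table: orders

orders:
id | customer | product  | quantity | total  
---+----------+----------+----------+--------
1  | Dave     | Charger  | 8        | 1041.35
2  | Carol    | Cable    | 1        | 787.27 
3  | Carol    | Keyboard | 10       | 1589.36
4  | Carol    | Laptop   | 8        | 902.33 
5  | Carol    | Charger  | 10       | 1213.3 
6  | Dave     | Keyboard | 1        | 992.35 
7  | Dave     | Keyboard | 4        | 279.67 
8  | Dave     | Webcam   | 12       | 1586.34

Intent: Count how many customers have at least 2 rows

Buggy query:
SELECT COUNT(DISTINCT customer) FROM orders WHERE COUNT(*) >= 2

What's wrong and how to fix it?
Bug: COUNT(*) cannot appear in WHERE; the per-group count doesn't exist yet

Fix: Group first with HAVING COUNT(*) >= 2, then COUNT the resulting groups

Corrected query:
SELECT COUNT(*) FROM (SELECT customer FROM orders GROUP BY customer HAVING COUNT(*) >= 2)

Result:
COUNT(*)
--------
2       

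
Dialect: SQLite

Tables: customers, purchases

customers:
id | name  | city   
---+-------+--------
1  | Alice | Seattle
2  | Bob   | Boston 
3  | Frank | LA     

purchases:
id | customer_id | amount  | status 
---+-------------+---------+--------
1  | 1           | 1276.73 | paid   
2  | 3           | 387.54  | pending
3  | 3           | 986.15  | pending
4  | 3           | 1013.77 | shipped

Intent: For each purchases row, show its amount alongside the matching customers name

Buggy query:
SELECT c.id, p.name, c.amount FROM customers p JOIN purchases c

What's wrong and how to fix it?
Bug: JOIN with no ON clause produces a cartesian product; every purchases row pairs with every customers row

Fix: Specify the join condition linking the foreign key to the parent id

Corrected query:
SELECT c.id, p.name, c.amount FROM customers p JOIN purchases c ON c.customer_id = p.id

Result:
id | name  | amount 
---+-------+--------
1  | Alice | 1276.73
2  | Frank | 387.54 
3  | Frank | 986.15 
4  | Frank | 1013.77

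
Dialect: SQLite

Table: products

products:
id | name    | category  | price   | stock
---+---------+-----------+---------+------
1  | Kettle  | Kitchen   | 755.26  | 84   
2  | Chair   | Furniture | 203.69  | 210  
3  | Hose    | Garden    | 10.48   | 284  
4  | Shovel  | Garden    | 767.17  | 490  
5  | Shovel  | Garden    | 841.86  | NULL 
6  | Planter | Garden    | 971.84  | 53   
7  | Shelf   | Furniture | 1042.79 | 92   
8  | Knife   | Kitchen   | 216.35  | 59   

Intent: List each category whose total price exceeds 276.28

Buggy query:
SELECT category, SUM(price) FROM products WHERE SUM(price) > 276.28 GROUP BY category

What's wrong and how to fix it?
Bug: WHERE runs before GROUP BY, so aggregates aren't available there

Fix: Use HAVING (which filters groups after aggregation) instead of WHERE

Corrected query:
SELECT category, SUM(price) FROM products GROUP BY category HAVING SUM(price) > 276.28

Result:
category  | SUM(price)
----------+-----------
Furniture | 1246.48   
Garden    | 2591.35   
Kitchen   | 971.61    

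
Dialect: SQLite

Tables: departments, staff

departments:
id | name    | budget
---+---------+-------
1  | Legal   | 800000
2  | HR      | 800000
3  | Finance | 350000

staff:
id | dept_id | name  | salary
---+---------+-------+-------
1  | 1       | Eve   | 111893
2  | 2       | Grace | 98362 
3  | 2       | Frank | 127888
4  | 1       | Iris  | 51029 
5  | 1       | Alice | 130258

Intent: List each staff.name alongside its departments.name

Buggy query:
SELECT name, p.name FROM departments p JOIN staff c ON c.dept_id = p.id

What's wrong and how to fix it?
Bug: Both tables have a 'name' column; the unqualified reference is ambiguous

Fix: Prefix ambiguous columns with the table alias

Corrected query:
SELECT c.name, p.name FROM departments p JOIN staff c ON c.dept_id = p.id

Result:
name  | name 
------+------
Eve   | Legal
Grace | HR   
Frank | HR   
Iris  | Legal
Alice | Legal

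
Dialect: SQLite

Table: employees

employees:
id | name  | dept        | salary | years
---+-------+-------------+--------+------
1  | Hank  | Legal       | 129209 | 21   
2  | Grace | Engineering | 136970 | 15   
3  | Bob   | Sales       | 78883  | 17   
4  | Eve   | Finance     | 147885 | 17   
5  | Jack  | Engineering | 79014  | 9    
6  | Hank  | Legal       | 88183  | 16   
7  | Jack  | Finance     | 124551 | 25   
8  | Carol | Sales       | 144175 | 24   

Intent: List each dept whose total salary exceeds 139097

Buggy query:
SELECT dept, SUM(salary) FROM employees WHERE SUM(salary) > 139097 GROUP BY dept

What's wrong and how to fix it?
Bug: WHERE runs before GROUP BY, so aggregates aren't available there

Fix: Move the aggregate condition to a HAVING clause

Corrected query:
SELECT dept, SUM(salary) FROM employees GROUP BY dept HAVING SUM(salary) > 139097

Result:
dept        | SUM(salary)
------------+------------
Engineering | 215984     
Finance     | 272436     
Legal       | 217392     
Sales       | 223058     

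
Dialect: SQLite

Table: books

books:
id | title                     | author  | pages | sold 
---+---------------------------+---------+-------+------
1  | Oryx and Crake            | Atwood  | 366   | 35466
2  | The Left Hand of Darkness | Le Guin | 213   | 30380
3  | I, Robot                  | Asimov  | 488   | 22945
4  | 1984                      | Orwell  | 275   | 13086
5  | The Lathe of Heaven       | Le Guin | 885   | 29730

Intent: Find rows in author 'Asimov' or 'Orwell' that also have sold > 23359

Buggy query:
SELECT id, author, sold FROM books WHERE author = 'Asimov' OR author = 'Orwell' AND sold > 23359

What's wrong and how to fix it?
Bug: AND binds tighter than OR, so this parses as author = 'Asimov' OR (author = 'Orwell' AND sold > 23359)

Fix: Add parentheses around the OR so the AND applies to both alternatives

Corrected query:
SELECT id, author, sold FROM books WHERE (author = 'Asimov' OR author = 'Orwell') AND sold > 23359

Result:
(no rows)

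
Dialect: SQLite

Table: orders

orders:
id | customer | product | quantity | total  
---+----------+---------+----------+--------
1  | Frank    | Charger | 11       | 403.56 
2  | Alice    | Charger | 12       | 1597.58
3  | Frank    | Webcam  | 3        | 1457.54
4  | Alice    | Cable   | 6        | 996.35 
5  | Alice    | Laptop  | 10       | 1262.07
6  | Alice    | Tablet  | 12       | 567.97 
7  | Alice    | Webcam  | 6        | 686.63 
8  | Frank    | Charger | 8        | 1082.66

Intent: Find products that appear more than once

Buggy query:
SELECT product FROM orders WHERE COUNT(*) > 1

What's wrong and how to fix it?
Bug: WHERE can't reference COUNT(*); aggregates are computed after WHERE

Fix: Group first, then use HAVING for the count condition

Corrected query:
SELECT product FROM orders GROUP BY product HAVING COUNT(*) > 1

Result:
product
-------
Charger
Webcam 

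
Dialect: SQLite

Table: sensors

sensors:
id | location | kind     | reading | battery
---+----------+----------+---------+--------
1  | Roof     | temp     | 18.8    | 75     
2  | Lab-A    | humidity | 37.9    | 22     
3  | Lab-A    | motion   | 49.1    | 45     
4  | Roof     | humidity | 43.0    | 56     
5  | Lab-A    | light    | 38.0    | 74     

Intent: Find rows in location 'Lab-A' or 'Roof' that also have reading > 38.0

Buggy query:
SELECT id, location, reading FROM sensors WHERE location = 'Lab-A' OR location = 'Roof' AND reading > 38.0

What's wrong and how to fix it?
Bug: Without parentheses, AND is evaluated before OR, so the reading filter only applies to the 'Roof' branch

Fix: Add parentheses around the OR so the AND applies to both alternatives

Corrected query:
SELECT id, location, reading FROM sensors WHERE (location = 'Lab-A' OR location = 'Roof') AND reading > 38.0

Result:
id | location | reading
---+----------+--------
3  | Lab-A    | 49.1   
4  | Roof     | 43     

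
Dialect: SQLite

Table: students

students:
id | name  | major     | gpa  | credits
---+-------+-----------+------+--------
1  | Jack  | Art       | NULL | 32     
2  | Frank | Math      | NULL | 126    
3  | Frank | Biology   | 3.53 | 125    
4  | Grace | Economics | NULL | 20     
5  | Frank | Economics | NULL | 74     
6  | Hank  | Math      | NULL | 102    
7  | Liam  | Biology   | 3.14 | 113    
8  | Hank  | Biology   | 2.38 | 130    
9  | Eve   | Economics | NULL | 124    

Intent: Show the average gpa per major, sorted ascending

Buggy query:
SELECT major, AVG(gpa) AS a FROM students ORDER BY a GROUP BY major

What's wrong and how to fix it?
Bug: ORDER BY appears before GROUP BY; SQL clause order requires GROUP BY first

Fix: Reorder: SELECT … FROM … GROUP BY … ORDER BY …

Corrected query:
SELECT major, AVG(gpa) AS a FROM students GROUP BY major ORDER BY a

Result:
major     | a       
----------+---------
Art       | NULL    
Economics | NULL    
Math      | NULL    
Biology   | 3.016667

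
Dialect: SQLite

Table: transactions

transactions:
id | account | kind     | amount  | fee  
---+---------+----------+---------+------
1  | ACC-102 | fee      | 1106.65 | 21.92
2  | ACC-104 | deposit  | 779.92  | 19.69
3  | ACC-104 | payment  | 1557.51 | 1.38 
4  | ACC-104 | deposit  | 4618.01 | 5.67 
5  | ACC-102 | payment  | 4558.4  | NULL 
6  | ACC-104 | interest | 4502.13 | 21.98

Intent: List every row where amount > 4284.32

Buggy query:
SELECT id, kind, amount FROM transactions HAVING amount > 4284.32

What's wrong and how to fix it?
Bug: HAVING filters the output of aggregation, but this query has no GROUP BY and no aggregate functions, so SQLite rejects it (HAVING clause on a non-aggregate query); the condition here is per row

Fix: Replace HAVING with WHERE since the condition applies to individual rows

Corrected query:
SELECT id, kind, amount FROM transactions WHERE amount > 4284.32

Result:
id | kind     | amount 
---+----------+--------
4  | deposit  | 4618.01
5  | payment  | 4558.4 
6  | interest | 4502.13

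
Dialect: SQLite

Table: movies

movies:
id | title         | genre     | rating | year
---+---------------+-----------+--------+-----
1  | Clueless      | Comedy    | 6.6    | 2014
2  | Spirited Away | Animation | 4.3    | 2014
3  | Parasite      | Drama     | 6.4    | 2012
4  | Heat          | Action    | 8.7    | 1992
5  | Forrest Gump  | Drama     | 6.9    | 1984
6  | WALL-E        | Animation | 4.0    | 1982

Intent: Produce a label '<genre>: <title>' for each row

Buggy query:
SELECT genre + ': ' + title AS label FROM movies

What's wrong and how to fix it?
Bug: '+' is numeric addition; on text columns SQLite converts them to 0 instead of concatenating

Fix: Replace + with || to concatenate text

Corrected query:
SELECT genre || ': ' || title AS label FROM movies

Result:
label                   
------------------------
Comedy: Clueless        
Animation: Spirited Away
Drama: Parasite         
Action: Heat            
Drama: Forrest Gump     
Animation: WALL-E       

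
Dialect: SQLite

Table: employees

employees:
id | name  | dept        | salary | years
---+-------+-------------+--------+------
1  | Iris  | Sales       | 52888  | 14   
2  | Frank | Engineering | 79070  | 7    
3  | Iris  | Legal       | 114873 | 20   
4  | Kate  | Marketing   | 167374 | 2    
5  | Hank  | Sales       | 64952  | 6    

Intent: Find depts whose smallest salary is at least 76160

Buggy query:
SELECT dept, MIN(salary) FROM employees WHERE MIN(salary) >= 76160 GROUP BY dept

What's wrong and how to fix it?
Bug: MIN() in WHERE is a misuse of aggregate

Fix: Replace WHERE with HAVING after the GROUP BY

Corrected query:
SELECT dept, MIN(salary) FROM employees GROUP BY dept HAVING MIN(salary) >= 76160

Result:
dept        | MIN(salary)
------------+------------
Engineering | 79070      
Legal       | 114873     
Marketing   | 167374     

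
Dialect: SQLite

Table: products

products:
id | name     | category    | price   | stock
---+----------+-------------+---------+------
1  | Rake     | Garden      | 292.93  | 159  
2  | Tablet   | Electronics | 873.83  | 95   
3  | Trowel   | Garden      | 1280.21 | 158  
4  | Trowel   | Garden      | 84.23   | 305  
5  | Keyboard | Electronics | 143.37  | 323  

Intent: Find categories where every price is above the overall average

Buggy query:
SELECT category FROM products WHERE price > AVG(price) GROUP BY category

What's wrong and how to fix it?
Bug: WHERE evaluates per row before aggregation, so AVG() is unavailable

Fix: Compute the overall average in a scalar subquery and compare each group's MIN against it in HAVING

Corrected query:
SELECT category FROM products GROUP BY category HAVING MIN(price) > (SELECT AVG(price) FROM products)

Result:
(no rows)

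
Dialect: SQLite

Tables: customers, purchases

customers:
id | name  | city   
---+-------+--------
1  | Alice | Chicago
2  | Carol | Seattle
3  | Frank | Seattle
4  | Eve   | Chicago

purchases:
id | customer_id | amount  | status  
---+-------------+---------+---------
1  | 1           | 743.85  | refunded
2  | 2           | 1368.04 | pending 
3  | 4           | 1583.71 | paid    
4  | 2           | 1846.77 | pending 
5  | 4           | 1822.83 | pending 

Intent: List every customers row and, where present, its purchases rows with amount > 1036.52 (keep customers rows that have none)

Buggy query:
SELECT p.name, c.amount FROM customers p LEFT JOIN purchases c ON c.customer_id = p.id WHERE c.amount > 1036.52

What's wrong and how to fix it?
Bug: A WHERE condition on the right-hand table after LEFT JOIN drops unmatched parents

Fix: Move the right-table condition into the ON clause so unmatched parents are kept

Corrected query:
SELECT p.name, c.amount FROM customers p LEFT JOIN purchases c ON c.customer_id = p.id AND c.amount > 1036.52

Result:
name  | amount 
------+--------
Alice | NULL   
Carol | 1368.04
Carol | 1846.77
Frank | NULL   
Eve   | 1583.71
Eve   | 1822.83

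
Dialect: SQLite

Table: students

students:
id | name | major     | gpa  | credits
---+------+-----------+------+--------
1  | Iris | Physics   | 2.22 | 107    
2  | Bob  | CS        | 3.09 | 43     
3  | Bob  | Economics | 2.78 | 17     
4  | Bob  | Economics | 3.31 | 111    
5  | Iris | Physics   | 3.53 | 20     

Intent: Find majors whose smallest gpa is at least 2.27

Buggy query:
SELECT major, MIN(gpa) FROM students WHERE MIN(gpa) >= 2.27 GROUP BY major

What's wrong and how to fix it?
Bug: Aggregates like MIN are computed per group after WHERE runs

Fix: Use HAVING for the per-group MIN condition

Corrected query:
SELECT major, MIN(gpa) FROM students GROUP BY major HAVING MIN(gpa) >= 2.27

Result:
major     | MIN(gpa)
----------+---------
CS        | 3.09    
Economics | 2.78    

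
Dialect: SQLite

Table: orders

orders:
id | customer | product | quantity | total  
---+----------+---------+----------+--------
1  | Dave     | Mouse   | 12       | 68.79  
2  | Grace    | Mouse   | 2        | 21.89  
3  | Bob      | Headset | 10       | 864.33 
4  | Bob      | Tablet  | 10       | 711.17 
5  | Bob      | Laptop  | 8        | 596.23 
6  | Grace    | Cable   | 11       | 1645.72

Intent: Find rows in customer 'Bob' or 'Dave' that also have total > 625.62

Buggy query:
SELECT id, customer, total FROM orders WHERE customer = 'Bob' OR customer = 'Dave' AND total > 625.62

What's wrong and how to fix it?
Bug: AND binds tighter than OR, so this parses as customer = 'Bob' OR (customer = 'Dave' AND total > 625.62)

Fix: Group the OR with parentheses (or use IN), then AND the threshold

Corrected query:
SELECT id, customer, total FROM orders WHERE (customer = 'Bob' OR customer = 'Dave') AND total > 625.62

Result:
id | customer | total 
---+----------+-------
3  | Bob      | 864.33
4  | Bob      | 711.17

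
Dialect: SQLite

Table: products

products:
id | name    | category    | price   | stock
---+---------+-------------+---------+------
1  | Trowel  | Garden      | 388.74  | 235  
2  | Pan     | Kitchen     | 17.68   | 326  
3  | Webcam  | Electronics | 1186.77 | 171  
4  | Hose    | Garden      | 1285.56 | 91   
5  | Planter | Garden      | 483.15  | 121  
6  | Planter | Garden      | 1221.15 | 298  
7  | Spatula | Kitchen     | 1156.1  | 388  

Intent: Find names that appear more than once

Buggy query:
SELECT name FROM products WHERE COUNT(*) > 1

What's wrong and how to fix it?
Bug: WHERE can't reference COUNT(*); aggregates are computed after WHERE

Fix: Group first, then use HAVING for the count condition

Corrected query:
SELECT name FROM products GROUP BY name HAVING COUNT(*) > 1

Result:
name   
-------
Planter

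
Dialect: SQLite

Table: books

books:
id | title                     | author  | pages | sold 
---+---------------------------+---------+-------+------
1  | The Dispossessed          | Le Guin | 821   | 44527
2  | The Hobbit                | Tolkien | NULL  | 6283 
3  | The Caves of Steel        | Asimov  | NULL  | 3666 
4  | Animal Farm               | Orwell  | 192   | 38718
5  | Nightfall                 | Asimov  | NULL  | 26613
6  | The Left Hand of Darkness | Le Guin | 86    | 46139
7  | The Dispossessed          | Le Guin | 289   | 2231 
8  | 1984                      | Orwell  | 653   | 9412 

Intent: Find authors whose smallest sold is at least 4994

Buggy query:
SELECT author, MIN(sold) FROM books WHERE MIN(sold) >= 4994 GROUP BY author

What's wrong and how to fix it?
Bug: Aggregates like MIN are computed per group after WHERE runs

Fix: Use HAVING for the per-group MIN condition

Corrected query:
SELECT author, MIN(sold) FROM books GROUP BY author HAVING MIN(sold) >= 4994

Result:
author  | MIN(sold)
--------+----------
Orwell  | 9412     
Tolkien | 6283     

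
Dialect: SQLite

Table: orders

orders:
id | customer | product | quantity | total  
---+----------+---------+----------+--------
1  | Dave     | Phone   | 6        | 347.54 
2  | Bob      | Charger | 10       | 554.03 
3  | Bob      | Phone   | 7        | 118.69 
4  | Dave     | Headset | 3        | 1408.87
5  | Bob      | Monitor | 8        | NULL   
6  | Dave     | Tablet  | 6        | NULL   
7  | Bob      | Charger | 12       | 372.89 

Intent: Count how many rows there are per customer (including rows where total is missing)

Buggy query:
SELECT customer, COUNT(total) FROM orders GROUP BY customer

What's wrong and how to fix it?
Bug: COUNT(column) counts non-NULL values only; rows with NULL total aren't counted

Fix: Replace COUNT(total) with COUNT(*)

Corrected query:
SELECT customer, COUNT(*) FROM orders GROUP BY customer

Result:
customer | COUNT(*)
---------+---------
Bob      | 4       
Dave     | 3       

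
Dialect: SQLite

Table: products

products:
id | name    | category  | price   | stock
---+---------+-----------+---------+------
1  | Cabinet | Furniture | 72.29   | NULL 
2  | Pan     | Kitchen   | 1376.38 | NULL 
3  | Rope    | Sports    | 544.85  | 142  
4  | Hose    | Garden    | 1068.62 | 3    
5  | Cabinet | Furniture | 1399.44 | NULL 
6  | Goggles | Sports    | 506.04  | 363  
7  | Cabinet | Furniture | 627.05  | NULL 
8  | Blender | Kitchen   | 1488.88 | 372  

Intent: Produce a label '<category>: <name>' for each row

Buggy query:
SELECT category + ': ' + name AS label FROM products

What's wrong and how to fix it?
Bug: SQLite uses || for string concatenation; + coerces text to numbers (yielding 0)

Fix: Use the || operator for string concatenation

Corrected query:
SELECT category || ': ' || name AS label FROM products

Result:
label             
------------------
Furniture: Cabinet
Kitchen: Pan      
Sports: Rope      
Garden: Hose      
Furniture: Cabinet
Sports: Goggles   
Furniture: Cabinet
Kitchen: Blender  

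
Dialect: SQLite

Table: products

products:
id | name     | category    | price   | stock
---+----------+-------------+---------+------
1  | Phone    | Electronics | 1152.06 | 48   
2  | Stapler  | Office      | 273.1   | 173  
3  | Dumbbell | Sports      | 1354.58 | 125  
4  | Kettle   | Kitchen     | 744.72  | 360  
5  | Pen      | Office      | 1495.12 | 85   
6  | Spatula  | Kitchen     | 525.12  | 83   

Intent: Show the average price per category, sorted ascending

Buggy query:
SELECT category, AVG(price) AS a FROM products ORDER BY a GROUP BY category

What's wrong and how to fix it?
Bug: GROUP BY must precede ORDER BY

Fix: Move ORDER BY to the end, after GROUP BY

Corrected query:
SELECT category, AVG(price) AS a FROM products GROUP BY category ORDER BY a

Result:
category    | a      
------------+--------
Kitchen     | 634.92 
Office      | 884.11 
Electronics | 1152.06
Sports      | 1354.58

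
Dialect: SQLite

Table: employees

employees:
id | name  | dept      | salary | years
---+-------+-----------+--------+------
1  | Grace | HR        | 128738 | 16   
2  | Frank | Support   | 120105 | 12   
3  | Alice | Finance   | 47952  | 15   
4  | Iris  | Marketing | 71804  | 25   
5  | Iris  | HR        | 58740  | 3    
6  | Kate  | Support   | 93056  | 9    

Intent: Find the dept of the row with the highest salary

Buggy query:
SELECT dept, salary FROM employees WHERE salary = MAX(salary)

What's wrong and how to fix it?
Bug: WHERE is evaluated per row; an aggregate over the whole table isn't defined there

Fix: Use a subquery: WHERE salary = (SELECT MAX(salary) FROM employees)

Corrected query:
SELECT dept, salary FROM employees WHERE salary = (SELECT MAX(salary) FROM employees)

Result:
dept | salary
-----+-------
HR   | 128738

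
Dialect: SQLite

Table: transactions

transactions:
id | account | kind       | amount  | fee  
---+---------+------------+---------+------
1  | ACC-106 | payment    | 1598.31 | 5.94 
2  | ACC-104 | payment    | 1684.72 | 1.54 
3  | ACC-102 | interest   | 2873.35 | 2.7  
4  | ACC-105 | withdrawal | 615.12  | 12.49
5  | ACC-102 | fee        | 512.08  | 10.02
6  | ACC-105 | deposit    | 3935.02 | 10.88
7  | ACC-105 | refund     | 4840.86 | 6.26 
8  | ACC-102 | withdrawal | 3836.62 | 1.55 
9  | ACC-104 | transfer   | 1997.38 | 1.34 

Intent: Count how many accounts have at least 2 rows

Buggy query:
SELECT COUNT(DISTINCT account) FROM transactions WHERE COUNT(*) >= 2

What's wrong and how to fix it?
Bug: COUNT(*) cannot appear in WHERE; the per-group count doesn't exist yet

Fix: Group first with HAVING COUNT(*) >= 2, then COUNT the resulting groups

Corrected query:
SELECT COUNT(*) FROM (SELECT account FROM transactions GROUP BY account HAVING COUNT(*) >= 2)

Result:
COUNT(*)
--------
3       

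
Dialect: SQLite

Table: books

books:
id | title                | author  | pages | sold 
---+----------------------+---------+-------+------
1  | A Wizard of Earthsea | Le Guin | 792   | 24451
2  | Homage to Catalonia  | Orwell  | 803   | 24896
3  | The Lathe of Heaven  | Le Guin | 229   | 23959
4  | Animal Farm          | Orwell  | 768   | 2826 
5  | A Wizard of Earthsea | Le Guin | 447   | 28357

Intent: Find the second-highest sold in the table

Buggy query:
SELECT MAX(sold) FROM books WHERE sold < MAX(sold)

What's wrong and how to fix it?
Bug: MAX(sold) on the right of the comparison is an aggregate-in-WHERE error

Fix: Put the inner MAX in a scalar subquery

Corrected query:
SELECT MAX(sold) FROM books WHERE sold < (SELECT MAX(sold) FROM books)

Result:
MAX(sold)
---------
24896    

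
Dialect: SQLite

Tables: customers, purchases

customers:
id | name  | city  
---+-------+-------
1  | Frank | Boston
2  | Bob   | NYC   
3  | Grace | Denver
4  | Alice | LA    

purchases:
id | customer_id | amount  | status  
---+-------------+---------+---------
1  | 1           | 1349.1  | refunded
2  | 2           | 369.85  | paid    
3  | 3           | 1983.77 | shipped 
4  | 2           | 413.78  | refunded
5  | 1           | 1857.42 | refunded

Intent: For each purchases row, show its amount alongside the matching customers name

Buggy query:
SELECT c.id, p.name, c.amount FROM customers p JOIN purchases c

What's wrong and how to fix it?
Bug: JOIN with no ON clause produces a cartesian product; every purchases row pairs with every customers row

Fix: Specify the join condition linking the foreign key to the parent id

Corrected query:
SELECT c.id, p.name, c.amount FROM customers p JOIN purchases c ON c.customer_id = p.id

Result:
id | name  | amount 
---+-------+--------
1  | Frank | 1349.1 
2  | Bob   | 369.85 
3  | Grace | 1983.77
4  | Bob   | 413.78 
5  | Frank | 1857.42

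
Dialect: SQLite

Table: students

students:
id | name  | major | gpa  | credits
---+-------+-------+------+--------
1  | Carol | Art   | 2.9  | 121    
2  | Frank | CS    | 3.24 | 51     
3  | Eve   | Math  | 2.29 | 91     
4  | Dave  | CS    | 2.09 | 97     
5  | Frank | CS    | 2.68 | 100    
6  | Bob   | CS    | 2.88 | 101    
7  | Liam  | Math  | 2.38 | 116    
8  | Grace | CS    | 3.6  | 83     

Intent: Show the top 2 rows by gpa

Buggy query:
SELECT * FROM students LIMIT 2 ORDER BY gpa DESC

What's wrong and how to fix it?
Bug: LIMIT must come after ORDER BY

Fix: Sort with ORDER BY, then apply LIMIT

Corrected query:
SELECT * FROM students ORDER BY gpa DESC LIMIT 2

Result:
id | name  | major | gpa  | credits
---+-------+-------+------+--------
8  | Grace | CS    | 3.6  | 83     
2  | Frank | CS    | 3.24 | 51     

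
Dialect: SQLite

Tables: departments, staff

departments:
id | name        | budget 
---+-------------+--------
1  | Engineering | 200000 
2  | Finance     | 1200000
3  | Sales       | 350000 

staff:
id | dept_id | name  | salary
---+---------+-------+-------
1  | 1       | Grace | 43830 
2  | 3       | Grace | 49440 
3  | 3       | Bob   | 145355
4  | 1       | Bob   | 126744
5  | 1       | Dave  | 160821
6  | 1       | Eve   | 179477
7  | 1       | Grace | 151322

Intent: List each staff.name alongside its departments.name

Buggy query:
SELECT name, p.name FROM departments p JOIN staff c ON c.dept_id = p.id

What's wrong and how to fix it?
Bug: Both tables have a 'name' column; the unqualified reference is ambiguous

Fix: Prefix ambiguous columns with the table alias

Corrected query:
SELECT c.name, p.name FROM departments p JOIN staff c ON c.dept_id = p.id

Result:
name  | name       
------+------------
Grace | Engineering
Grace | Sales      
Bob   | Sales      
Bob   | Engineering
Dave  | Engineering
Eve   | Engineering
Grace | Engineering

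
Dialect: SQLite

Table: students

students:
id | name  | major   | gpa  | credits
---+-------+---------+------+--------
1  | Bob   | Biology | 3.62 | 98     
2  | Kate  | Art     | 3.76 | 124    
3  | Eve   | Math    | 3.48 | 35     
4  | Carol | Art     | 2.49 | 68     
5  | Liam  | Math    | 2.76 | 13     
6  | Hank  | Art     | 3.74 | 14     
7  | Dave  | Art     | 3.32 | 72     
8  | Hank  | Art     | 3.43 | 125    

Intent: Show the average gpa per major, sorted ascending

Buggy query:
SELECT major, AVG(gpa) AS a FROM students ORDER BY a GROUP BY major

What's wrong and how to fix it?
Bug: ORDER BY appears before GROUP BY; SQL clause order requires GROUP BY first

Fix: Move ORDER BY to the end, after GROUP BY

Corrected query:
SELECT major, AVG(gpa) AS a FROM students GROUP BY major ORDER BY a

Result:
major   | a    
--------+------
Math    | 3.12 
Art     | 3.348
Biology | 3.62 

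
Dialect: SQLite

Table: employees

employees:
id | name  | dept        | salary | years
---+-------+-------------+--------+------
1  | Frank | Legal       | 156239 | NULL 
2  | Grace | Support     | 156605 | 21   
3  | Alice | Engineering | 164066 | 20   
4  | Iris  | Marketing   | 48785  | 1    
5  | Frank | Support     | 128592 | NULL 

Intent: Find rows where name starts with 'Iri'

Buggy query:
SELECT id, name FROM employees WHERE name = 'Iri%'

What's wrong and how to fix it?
Bug: '=' compares the literal string including the % character; pattern matching needs LIKE

Fix: Replace '=' with LIKE so 'Iri%' is treated as a pattern

Corrected query:
SELECT id, name FROM employees WHERE name LIKE 'Iri%'

Result:
id | name
---+-----
4  | Iris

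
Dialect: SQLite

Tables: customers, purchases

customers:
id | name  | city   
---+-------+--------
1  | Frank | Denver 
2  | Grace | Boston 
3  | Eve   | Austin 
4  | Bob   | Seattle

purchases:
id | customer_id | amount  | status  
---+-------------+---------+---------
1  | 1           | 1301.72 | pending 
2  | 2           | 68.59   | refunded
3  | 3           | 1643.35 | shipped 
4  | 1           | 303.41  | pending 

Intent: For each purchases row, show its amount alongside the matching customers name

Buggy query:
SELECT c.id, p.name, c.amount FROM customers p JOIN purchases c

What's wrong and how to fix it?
Bug: Missing join condition: each purchases row is matched to all customers rows instead of just its own

Fix: Add ON c.customer_id = p.id to the JOIN

Corrected query:
SELECT c.id, p.name, c.amount FROM customers p JOIN purchases c ON c.customer_id = p.id

Result:
id | name  | amount 
---+-------+--------
1  | Frank | 1301.72
2  | Grace | 68.59  
3  | Eve   | 1643.35
4  | Frank | 303.41 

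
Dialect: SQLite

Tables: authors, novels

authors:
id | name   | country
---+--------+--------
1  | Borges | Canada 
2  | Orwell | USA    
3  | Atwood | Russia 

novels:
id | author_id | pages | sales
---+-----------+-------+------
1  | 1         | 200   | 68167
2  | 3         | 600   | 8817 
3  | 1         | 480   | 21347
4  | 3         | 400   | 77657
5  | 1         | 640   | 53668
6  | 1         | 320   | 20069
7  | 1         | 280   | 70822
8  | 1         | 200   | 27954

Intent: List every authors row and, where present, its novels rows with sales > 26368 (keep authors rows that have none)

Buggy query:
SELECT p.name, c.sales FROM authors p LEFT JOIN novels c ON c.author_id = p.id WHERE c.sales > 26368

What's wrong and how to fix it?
Bug: A WHERE condition on the right-hand table after LEFT JOIN drops unmatched parents

Fix: Move the right-table condition into the ON clause so unmatched parents are kept

Corrected query:
SELECT p.name, c.sales FROM authors p LEFT JOIN novels c ON c.author_id = p.id AND c.sales > 26368

Result:
name   | sales
-------+------
Borges | 27954
Borges | 53668
Borges | 68167
Borges | 70822
Orwell | NULL 
Atwood | 77657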